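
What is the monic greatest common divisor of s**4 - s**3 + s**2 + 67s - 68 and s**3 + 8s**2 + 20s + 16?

s + 4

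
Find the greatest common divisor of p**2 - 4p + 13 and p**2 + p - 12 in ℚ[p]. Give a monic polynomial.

Repeated division with remainder:
  p**2 - 4p + 13 = (p**2 + p - 12) + (-5p + 25)
  p**2 + p - 12 = (-(1/5)p - 6/5)(-5p + 25) + (18)
  -5p + 25 = (-(5/18)p + 25/18)(18) + (0)
The last nonzero remainder is the constant 18, so the polynomials are coprime and gcd = 1.

1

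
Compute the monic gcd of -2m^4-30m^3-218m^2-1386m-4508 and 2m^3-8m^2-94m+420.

By polynomial division,
  -2m^4-30m^3-218m^2-1386m-4508 = (-m-19)(2m^3-8m^2-94m+420) + (-464m^2-2752m+3472)
  2m^3-8m^2-94m+420 = (-(1/232)m+36/841)(-464m^2-2752m+3472) + ((32604/841)m+228228/841)
  -464m^2-2752m+3472 = (-(97556/8151)m+104284/8151)((32604/841)m+228228/841) + (0)
Last nonzero remainder: (32604/841)m+228228/841. Dividing through by 32604/841 gives the monic gcd m+7.

m+7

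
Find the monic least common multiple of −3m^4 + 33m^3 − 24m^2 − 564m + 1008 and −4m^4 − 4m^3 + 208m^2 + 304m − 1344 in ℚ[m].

m^5 − 5m^4 − 58m^3 + 236m^2 + 792m − 2016

Apply the Euclidean algorithm:
  −3m^4 + 33m^3 − 24m^2 − 564m + 1008 = (3/4)(−4m^4 − 4m^3 + 208m^2 + 304m − 1344) + (36m^3 − 180m^2 − 792m + 2016)
  −4m^4 − 4m^3 + 208m^2 + 304m − 1344 = (−(1/9)m − 2/3)(36m^3 − 180m^2 − 792m + 2016) + (0)
Last nonzero remainder: 36m^3 − 180m^2 − 792m + 2016. Dividing through by 36 gives the monic gcd m^3 − 5m^2 − 22m + 56.
Then lcm(f, g) = f·g / gcd(f, g); expanding and making the result monic gives the answer.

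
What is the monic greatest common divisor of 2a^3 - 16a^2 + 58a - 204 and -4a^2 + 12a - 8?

Repeated division with remainder:
  2a^3 - 16a^2 + 58a - 204 = (-(1/2)a + 5/2)(-4a^2 + 12a - 8) + (24a - 184)
  -4a^2 + 12a - 8 = (-(1/6)a - 7/9)(24a - 184) + (-1360/9)
  24a - 184 = (-(27/170)a + 207/170)(-1360/9) + (0)
The last nonzero remainder is the constant -1360/9, so the polynomials are coprime and gcd = 1.

1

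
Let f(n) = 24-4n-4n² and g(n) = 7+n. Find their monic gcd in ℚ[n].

Repeated division with remainder:
  -4n²-4n+24 = (-4n+24)(n+7) + (-144)
  n+7 = (-(1/144)n-7/144)(-144) + (0)
The last nonzero remainder is the constant -144, so the polynomials are coprime and gcd = 1.

1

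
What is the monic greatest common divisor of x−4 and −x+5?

1

By polynomial division,
  x−4 = (−1)(−x+5) + (1)
  −x+5 = (−x+5)(1) + (0)
The last nonzero remainder is the constant 1, so the polynomials are coprime and gcd = 1.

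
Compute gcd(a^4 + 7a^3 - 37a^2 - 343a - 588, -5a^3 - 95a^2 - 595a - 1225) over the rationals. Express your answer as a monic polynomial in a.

Euclidean algorithm in ℚ[a]:
  a^4 + 7a^3 - 37a^2 - 343a - 588 = (-(1/5)a + 12/5)(-5a^3 - 95a^2 - 595a - 1225) + (72a^2 + 840a + 2352)
  -5a^3 - 95a^2 - 595a - 1225 = (-(5/72)a - 55/108)(72a^2 + 840a + 2352) + (-(35/9)a - 245/9)
  72a^2 + 840a + 2352 = (-(648/35)a - 432/5)(-(35/9)a - 245/9) + (0)
Last nonzero remainder: -(35/9)a - 245/9. Dividing through by -35/9 gives the monic gcd a + 7.

a + 7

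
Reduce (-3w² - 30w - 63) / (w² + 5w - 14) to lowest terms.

(-3w - 9)/(w - 2)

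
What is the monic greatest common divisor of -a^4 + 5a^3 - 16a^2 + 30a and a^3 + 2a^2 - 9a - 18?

a - 3

Repeated division with remainder:
  -a^4 + 5a^3 - 16a^2 + 30a = (-a + 7)(a^3 + 2a^2 - 9a - 18) + (-39a^2 + 75a + 126)
  a^3 + 2a^2 - 9a - 18 = (-(1/39)a - 17/169)(-39a^2 + 75a + 126) + ((300/169)a - 900/169)
  -39a^2 + 75a + 126 = (-(2197/100)a - 1183/50)((300/169)a - 900/169) + (0)
Last nonzero remainder: (300/169)a - 900/169. Dividing through by 300/169 gives the monic gcd a - 3.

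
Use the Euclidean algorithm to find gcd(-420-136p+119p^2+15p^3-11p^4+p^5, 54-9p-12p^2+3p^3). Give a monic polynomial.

Repeated division with remainder:
  p^5-11p^4+15p^3+119p^2-136p-420 = ((1/3)p^2-(7/3)p-10/3)(3p^3-12p^2-9p+54) + (40p^2-40p-240)
  3p^3-12p^2-9p+54 = ((3/40)p-9/40)(40p^2-40p-240) + (0)
Last nonzero remainder: 40p^2-40p-240. Dividing through by 40 gives the monic gcd p^2-p-6.

-6-p+p^2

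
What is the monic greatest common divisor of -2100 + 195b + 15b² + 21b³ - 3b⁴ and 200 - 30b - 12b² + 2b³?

-5 + b

Repeated division with remainder:
  -3b⁴ + 21b³ + 15b² + 195b - 2100 = (-(3/2)b + 3/2)(2b³ - 12b² - 30b + 200) + (-12b² + 540b - 2400)
  2b³ - 12b² - 30b + 200 = (-(1/6)b - 13/2)(-12b² + 540b - 2400) + (3080b - 15400)
  -12b² + 540b - 2400 = (-(3/770)b + 12/77)(3080b - 15400) + (0)
Last nonzero remainder: 3080b - 15400. Dividing through by 3080 gives the monic gcd b - 5.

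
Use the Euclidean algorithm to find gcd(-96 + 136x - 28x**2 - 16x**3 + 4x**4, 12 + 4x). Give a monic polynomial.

Euclidean algorithm in ℚ[x]:
  4x**4 - 16x**3 - 28x**2 + 136x - 96 = (x**3 - 7x**2 + 14x - 8)(4x + 12) + (0)
Last nonzero remainder: 4x + 12. Dividing through by 4 gives the monic gcd x + 3.

3 + x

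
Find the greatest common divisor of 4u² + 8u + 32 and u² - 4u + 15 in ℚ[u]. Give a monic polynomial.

Repeated division with remainder:
  4u² + 8u + 32 = (4)(u² - 4u + 15) + (24u - 28)
  u² - 4u + 15 = ((1/24)u - 17/144)(24u - 28) + (421/36)
  24u - 28 = ((864/421)u - 1008/421)(421/36) + (0)
The last nonzero remainder is the constant 421/36, so the polynomials are coprime and gcd = 1.

1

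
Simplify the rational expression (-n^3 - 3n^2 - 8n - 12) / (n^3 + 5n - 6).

(-n - 2)/(n - 1)

Euclidean algorithm in ℚ[n]:
  -n^3 - 3n^2 - 8n - 12 = (-1)(n^3 + 5n - 6) + (-3n^2 - 3n - 18)
  n^3 + 5n - 6 = (-(1/3)n + 1/3)(-3n^2 - 3n - 18) + (0)
Last nonzero remainder: -3n^2 - 3n - 18. Dividing through by -3 gives the monic gcd n^2 + n + 6.
Cancel n^2 + n + 6 from numerator and denominator to get the reduced form.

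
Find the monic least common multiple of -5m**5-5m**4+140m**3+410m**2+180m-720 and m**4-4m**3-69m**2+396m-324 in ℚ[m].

Repeated division with remainder:
  -5m**5-5m**4+140m**3+410m**2+180m-720 = (-5m-25)(m**4-4m**3-69m**2+396m-324) + (-305m**3+665m**2+8460m-8820)
  m**4-4m**3-69m**2+396m-324 = (-(1/305)m+111/18605)(-305m**3+665m**2+8460m-8820) + (-(168300/3721)m**2+(1178100/3721)m-1009800/3721)
  -305m**3+665m**2+8460m-8820 = ((226981/33660)m+182329/5610)(-(168300/3721)m**2+(1178100/3721)m-1009800/3721) + (0)
Last nonzero remainder: -(168300/3721)m**2+(1178100/3721)m-1009800/3721. Dividing through by -168300/3721 gives the monic gcd m**2-7m+6.
Then lcm(f, g) = f·g / gcd(f, g); expanding and making the result monic gives the answer.

m**7+4m**6-79m**5-220m**4+1230m**3+4464m**2+2376m-7776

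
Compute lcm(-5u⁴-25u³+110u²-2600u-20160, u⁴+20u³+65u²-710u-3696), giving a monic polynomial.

u⁶+10u⁵-63u⁴+80u³+8084u²-14160u-266112

Apply the Euclidean algorithm:
  -5u⁴-25u³+110u²-2600u-20160 = (-5)(u⁴+20u³+65u²-710u-3696) + (75u³+435u²-6150u-38640)
  u⁴+20u³+65u²-710u-3696 = ((1/75)u+71/375)(75u³+435u²-6150u-38640) + ((1616/25)u²+(4848/5)u+90496/25)
  75u³+435u²-6150u-38640 = ((1875/1616)u-8625/808)((1616/25)u²+(4848/5)u+90496/25) + (0)
Last nonzero remainder: (1616/25)u²+(4848/5)u+90496/25. Dividing through by 1616/25 gives the monic gcd u²+15u+56.
Then lcm(f, g) = f·g / gcd(f, g); expanding and making the result monic gives the answer.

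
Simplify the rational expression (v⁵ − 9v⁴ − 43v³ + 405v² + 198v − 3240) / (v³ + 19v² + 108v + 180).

(v³ − 18v² + 101v − 180)/(v + 10)

Repeated division with remainder:
  v⁵ − 9v⁴ − 43v³ + 405v² + 198v − 3240 = (v² − 28v + 381)(v³ + 19v² + 108v + 180) + (−3990v² − 35910v − 71820)
  v³ + 19v² + 108v + 180 = (−(1/3990)v − 1/399)(−3990v² − 35910v − 71820) + (0)
Last nonzero remainder: −3990v² − 35910v − 71820. Dividing through by −3990 gives the monic gcd v² + 9v + 18.
Cancel v² + 9v + 18 from numerator and denominator to get the reduced form.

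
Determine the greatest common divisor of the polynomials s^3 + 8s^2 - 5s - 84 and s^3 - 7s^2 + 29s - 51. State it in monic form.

By polynomial division,
  s^3 + 8s^2 - 5s - 84 = (s^3 - 7s^2 + 29s - 51) + (15s^2 - 34s - 33)
  s^3 - 7s^2 + 29s - 51 = ((1/15)s - 71/225)(15s^2 - 34s - 33) + ((4606/225)s - 4606/75)
  15s^2 - 34s - 33 = ((3375/4606)s + 2475/4606)((4606/225)s - 4606/75) + (0)
Last nonzero remainder: (4606/225)s - 4606/75. Dividing through by 4606/225 gives the monic gcd s - 3.

s - 3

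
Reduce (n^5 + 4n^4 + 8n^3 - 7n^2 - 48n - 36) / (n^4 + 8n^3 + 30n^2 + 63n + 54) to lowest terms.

(n^2 - n - 2)/(n + 3)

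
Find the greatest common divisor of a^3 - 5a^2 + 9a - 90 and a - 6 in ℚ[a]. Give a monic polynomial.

a - 6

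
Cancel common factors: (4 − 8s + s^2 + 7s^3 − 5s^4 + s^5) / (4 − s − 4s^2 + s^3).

(−4 + 8s − 5s^2 + s^3)/(−4 + s)

Repeated division with remainder:
  s^5 − 5s^4 + 7s^3 + s^2 − 8s + 4 = (s^2 − s + 4)(s^3 − 4s^2 − s + 4) + (12s^2 − 12)
  s^3 − 4s^2 − s + 4 = ((1/12)s − 1/3)(12s^2 − 12) + (0)
Last nonzero remainder: 12s^2 − 12. Dividing through by 12 gives the monic gcd s^2 − 1.
Cancel s^2 − 1 from numerator and denominator to get the reduced form.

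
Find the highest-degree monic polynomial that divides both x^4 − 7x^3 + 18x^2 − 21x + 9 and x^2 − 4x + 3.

x^2 − 4x + 3

By polynomial division,
  x^4 − 7x^3 + 18x^2 − 21x + 9 = (x^2 − 3x + 3)(x^2 − 4x + 3) + (0)
The last nonzero remainder x^2 − 4x + 3 is already monic.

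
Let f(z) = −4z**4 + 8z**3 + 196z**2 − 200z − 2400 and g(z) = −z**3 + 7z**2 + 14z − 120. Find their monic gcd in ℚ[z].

By polynomial division,
  −4z**4 + 8z**3 + 196z**2 − 200z − 2400 = (4z + 20)(−z**3 + 7z**2 + 14z − 120) + (0)
Last nonzero remainder: −z**3 + 7z**2 + 14z − 120. Dividing through by −1 gives the monic gcd z**3 − 7z**2 − 14z + 120.

z**3 − 7z**2 − 14z + 120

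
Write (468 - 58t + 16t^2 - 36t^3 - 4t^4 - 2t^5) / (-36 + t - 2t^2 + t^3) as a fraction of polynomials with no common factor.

Repeated division with remainder:
  -2t^5 - 4t^4 - 36t^3 + 16t^2 - 58t + 468 = (-2t^2 - 8t - 50)(t^3 - 2t^2 + t - 36) + (-148t^2 - 296t - 1332)
  t^3 - 2t^2 + t - 36 = (-(1/148)t + 1/37)(-148t^2 - 296t - 1332) + (0)
Last nonzero remainder: -148t^2 - 296t - 1332. Dividing through by -148 gives the monic gcd t^2 + 2t + 9.
Cancel t^2 + 2t + 9 from numerator and denominator to get the reduced form.

(52 - 18t - 2t^3)/(-4 + t)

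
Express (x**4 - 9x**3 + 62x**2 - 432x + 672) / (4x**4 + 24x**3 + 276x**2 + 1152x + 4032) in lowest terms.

Apply the Euclidean algorithm:
  x**4 - 9x**3 + 62x**2 - 432x + 672 = (1/4)(4x**4 + 24x**3 + 276x**2 + 1152x + 4032) + (-15x**3 - 7x**2 - 720x - 336)
  4x**4 + 24x**3 + 276x**2 + 1152x + 4032 = (-(4/15)x - 332/225)(-15x**3 - 7x**2 - 720x - 336) + ((16576/225)x**2 + 265216/75)
  -15x**3 - 7x**2 - 720x - 336 = (-(3375/16576)x - 225/2368)((16576/225)x**2 + 265216/75) + (0)
Last nonzero remainder: (16576/225)x**2 + 265216/75. Dividing through by 16576/225 gives the monic gcd x**2 + 48.
Cancel x**2 + 48 from numerator and denominator to get the reduced form.

(x**2 - 9x + 14)/(4x**2 + 24x + 84)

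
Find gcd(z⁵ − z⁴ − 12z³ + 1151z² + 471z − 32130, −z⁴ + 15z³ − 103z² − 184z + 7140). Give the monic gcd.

By polynomial division,
  z⁵ − z⁴ − 12z³ + 1151z² + 471z − 32130 = (−z − 14)(−z⁴ + 15z³ − 103z² − 184z + 7140) + (95z³ − 475z² + 5035z + 67830)
  −z⁴ + 15z³ − 103z² − 184z + 7140 = (−(1/95)z + 2/19)(95z³ − 475z² + 5035z + 67830) + (0)
Last nonzero remainder: 95z³ − 475z² + 5035z + 67830. Dividing through by 95 gives the monic gcd z³ − 5z² + 53z + 714.

z³ − 5z² + 53z + 714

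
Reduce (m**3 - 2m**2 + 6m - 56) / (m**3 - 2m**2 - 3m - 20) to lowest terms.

(m**2 + 2m + 14)/(m**2 + 2m + 5)

Repeated division with remainder:
  m**3 - 2m**2 + 6m - 56 = (m**3 - 2m**2 - 3m - 20) + (9m - 36)
  m**3 - 2m**2 - 3m - 20 = ((1/9)m**2 + (2/9)m + 5/9)(9m - 36) + (0)
Last nonzero remainder: 9m - 36. Dividing through by 9 gives the monic gcd m - 4.
Cancel m - 4 from numerator and denominator to get the reduced form.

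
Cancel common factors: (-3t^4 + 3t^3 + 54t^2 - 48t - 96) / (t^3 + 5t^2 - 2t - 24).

(-3t^2 + 9t + 12)/(t + 3)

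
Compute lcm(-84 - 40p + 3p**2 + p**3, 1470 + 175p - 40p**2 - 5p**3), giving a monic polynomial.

-588 - 364p - 19p**2 + 10p**3 + p**4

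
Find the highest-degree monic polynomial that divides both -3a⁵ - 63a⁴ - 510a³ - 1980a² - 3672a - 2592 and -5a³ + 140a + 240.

a² + 6a + 8

Repeated division with remainder:
  -3a⁵ - 63a⁴ - 510a³ - 1980a² - 3672a - 2592 = ((3/5)a² + (63/5)a + 594/5)(-5a³ + 140a + 240) + (-3888a² - 23328a - 31104)
  -5a³ + 140a + 240 = ((5/3888)a - 5/648)(-3888a² - 23328a - 31104) + (0)
Last nonzero remainder: -3888a² - 23328a - 31104. Dividing through by -3888 gives the monic gcd a² + 6a + 8.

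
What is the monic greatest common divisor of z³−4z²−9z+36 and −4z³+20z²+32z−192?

z²−z−12

Apply the Euclidean algorithm:
  z³−4z²−9z+36 = (−1/4)(−4z³+20z²+32z−192) + (z²−z−12)
  −4z³+20z²+32z−192 = (−4z+16)(z²−z−12) + (0)
The last nonzero remainder z²−z−12 is already monic.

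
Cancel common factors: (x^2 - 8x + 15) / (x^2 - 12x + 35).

(x - 3)/(x - 7)

Apply the Euclidean algorithm:
  x^2 - 8x + 15 = (x^2 - 12x + 35) + (4x - 20)
  x^2 - 12x + 35 = ((1/4)x - 7/4)(4x - 20) + (0)
Last nonzero remainder: 4x - 20. Dividing through by 4 gives the monic gcd x - 5.
Cancel x - 5 from numerator and denominator to get the reduced form.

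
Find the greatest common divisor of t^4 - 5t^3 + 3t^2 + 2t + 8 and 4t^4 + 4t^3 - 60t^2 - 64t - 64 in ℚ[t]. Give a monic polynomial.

t^3 - 3t^2 - 3t - 4

Apply the Euclidean algorithm:
  t^4 - 5t^3 + 3t^2 + 2t + 8 = (1/4)(4t^4 + 4t^3 - 60t^2 - 64t - 64) + (-6t^3 + 18t^2 + 18t + 24)
  4t^4 + 4t^3 - 60t^2 - 64t - 64 = (-(2/3)t - 8/3)(-6t^3 + 18t^2 + 18t + 24) + (0)
Last nonzero remainder: -6t^3 + 18t^2 + 18t + 24. Dividing through by -6 gives the monic gcd t^3 - 3t^2 - 3t - 4.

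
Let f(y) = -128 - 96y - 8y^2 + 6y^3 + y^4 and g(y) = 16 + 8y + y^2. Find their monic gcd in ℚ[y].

16 + 8y + y^2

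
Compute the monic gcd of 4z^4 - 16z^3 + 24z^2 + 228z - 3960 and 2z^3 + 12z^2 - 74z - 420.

z^2 - z - 30

Apply the Euclidean algorithm:
  4z^4 - 16z^3 + 24z^2 + 228z - 3960 = (2z - 20)(2z^3 + 12z^2 - 74z - 420) + (412z^2 - 412z - 12360)
  2z^3 + 12z^2 - 74z - 420 = ((1/206)z + 7/206)(412z^2 - 412z - 12360) + (0)
Last nonzero remainder: 412z^2 - 412z - 12360. Dividing through by 412 gives the monic gcd z^2 - z - 30.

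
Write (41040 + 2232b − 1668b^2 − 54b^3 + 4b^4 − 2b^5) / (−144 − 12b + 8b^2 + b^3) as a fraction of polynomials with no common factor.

Apply the Euclidean algorithm:
  −2b^5 + 4b^4 − 54b^3 − 1668b^2 + 2232b + 41040 = (−2b^2 + 20b − 238)(b^3 + 8b^2 − 12b − 144) + (188b^2 + 2256b + 6768)
  b^3 + 8b^2 − 12b − 144 = ((1/188)b − 1/47)(188b^2 + 2256b + 6768) + (0)
Last nonzero remainder: 188b^2 + 2256b + 6768. Dividing through by 188 gives the monic gcd b^2 + 12b + 36.
Cancel b^2 + 12b + 36 from numerator and denominator to get the reduced form.

(1140 − 318b + 28b^2 − 2b^3)/(−4 + b)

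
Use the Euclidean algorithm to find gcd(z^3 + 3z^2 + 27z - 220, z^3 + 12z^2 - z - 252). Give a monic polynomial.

Apply the Euclidean algorithm:
  z^3 + 3z^2 + 27z - 220 = (z^3 + 12z^2 - z - 252) + (-9z^2 + 28z + 32)
  z^3 + 12z^2 - z - 252 = (-(1/9)z - 136/81)(-9z^2 + 28z + 32) + ((4015/81)z - 16060/81)
  -9z^2 + 28z + 32 = (-(729/4015)z - 648/4015)((4015/81)z - 16060/81) + (0)
Last nonzero remainder: (4015/81)z - 16060/81. Dividing through by 4015/81 gives the monic gcd z - 4.

z - 4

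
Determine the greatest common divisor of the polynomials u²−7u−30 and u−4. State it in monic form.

1

Euclidean algorithm in ℚ[u]:
  u²−7u−30 = (u−3)(u−4) + (−42)
  u−4 = (−(1/42)u+2/21)(−42) + (0)
The last nonzero remainder is the constant −42, so the polynomials are coprime and gcd = 1.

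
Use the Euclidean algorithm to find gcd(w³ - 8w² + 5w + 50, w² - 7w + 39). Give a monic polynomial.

1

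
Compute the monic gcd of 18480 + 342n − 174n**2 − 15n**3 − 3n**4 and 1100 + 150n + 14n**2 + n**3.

110 + 4n + n**2

Repeated division with remainder:
  −3n**4 − 15n**3 − 174n**2 + 342n + 18480 = (−3n + 27)(n**3 + 14n**2 + 150n + 1100) + (−102n**2 − 408n − 11220)
  n**3 + 14n**2 + 150n + 1100 = (−(1/102)n − 5/51)(−102n**2 − 408n − 11220) + (0)
Last nonzero remainder: −102n**2 − 408n − 11220. Dividing through by −102 gives the monic gcd n**2 + 4n + 110.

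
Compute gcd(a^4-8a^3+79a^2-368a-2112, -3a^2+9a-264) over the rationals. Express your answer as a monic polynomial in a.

a^2-3a+88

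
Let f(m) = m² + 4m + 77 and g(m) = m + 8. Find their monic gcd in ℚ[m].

Repeated division with remainder:
  m² + 4m + 77 = (m - 4)(m + 8) + (109)
  m + 8 = ((1/109)m + 8/109)(109) + (0)
The last nonzero remainder is the constant 109, so the polynomials are coprime and gcd = 1.

1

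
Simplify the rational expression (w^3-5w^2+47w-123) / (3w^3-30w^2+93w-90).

(w^2-2w+41)/(3w^2-21w+30)

Euclidean algorithm in ℚ[w]:
  w^3-5w^2+47w-123 = (1/3)(3w^3-30w^2+93w-90) + (5w^2+16w-93)
  3w^3-30w^2+93w-90 = ((3/5)w-198/25)(5w^2+16w-93) + ((6888/25)w-20664/25)
  5w^2+16w-93 = ((125/6888)w+775/6888)((6888/25)w-20664/25) + (0)
Last nonzero remainder: (6888/25)w-20664/25. Dividing through by 6888/25 gives the monic gcd w-3.
Cancel w-3 from numerator and denominator to get the reduced form.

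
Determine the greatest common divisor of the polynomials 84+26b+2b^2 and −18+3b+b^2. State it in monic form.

By polynomial division,
  2b^2+26b+84 = (2)(b^2+3b−18) + (20b+120)
  b^2+3b−18 = ((1/20)b−3/20)(20b+120) + (0)
Last nonzero remainder: 20b+120. Dividing through by 20 gives the monic gcd b+6.

6+b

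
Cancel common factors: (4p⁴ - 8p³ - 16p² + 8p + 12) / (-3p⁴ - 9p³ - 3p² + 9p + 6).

(-4p + 12)/(3p + 6)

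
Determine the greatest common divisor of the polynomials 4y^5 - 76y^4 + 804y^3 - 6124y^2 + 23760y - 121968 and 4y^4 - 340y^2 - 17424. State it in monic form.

Apply the Euclidean algorithm:
  4y^5 - 76y^4 + 804y^3 - 6124y^2 + 23760y - 121968 = (y - 19)(4y^4 - 340y^2 - 17424) + (1144y^3 - 12584y^2 + 41184y - 453024)
  4y^4 - 340y^2 - 17424 = ((1/286)y + 1/26)(1144y^3 - 12584y^2 + 41184y - 453024) + (0)
Last nonzero remainder: 1144y^3 - 12584y^2 + 41184y - 453024. Dividing through by 1144 gives the monic gcd y^3 - 11y^2 + 36y - 396.

y^3 - 11y^2 + 36y - 396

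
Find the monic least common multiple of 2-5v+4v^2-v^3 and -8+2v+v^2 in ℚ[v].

By polynomial division,
  -v^3+4v^2-5v+2 = (-v+6)(v^2+2v-8) + (-25v+50)
  v^2+2v-8 = (-(1/25)v-4/25)(-25v+50) + (0)
Last nonzero remainder: -25v+50. Dividing through by -25 gives the monic gcd v-2.
Then lcm(f, g) = f·g / gcd(f, g); expanding and making the result monic gives the answer.

-8+18v-11v^2+v^4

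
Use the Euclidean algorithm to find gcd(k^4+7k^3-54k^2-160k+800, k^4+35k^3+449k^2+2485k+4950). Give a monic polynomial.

Euclidean algorithm in ℚ[k]:
  k^4+7k^3-54k^2-160k+800 = (k^4+35k^3+449k^2+2485k+4950) + (-28k^3-503k^2-2645k-4150)
  k^4+35k^3+449k^2+2485k+4950 = (-(1/28)k-477/784)(-28k^3-503k^2-2645k-4150) + ((38025/784)k^2+(570375/784)k+950625/392)
  -28k^3-503k^2-2645k-4150 = (-(21952/38025)k-65072/38025)((38025/784)k^2+(570375/784)k+950625/392) + (0)
Last nonzero remainder: (38025/784)k^2+(570375/784)k+950625/392. Dividing through by 38025/784 gives the monic gcd k^2+15k+50.

k^2+15k+50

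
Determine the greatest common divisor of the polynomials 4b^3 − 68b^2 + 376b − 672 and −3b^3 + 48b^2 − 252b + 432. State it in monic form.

b^2 − 10b + 24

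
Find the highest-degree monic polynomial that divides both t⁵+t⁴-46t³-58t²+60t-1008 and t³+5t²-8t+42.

Euclidean algorithm in ℚ[t]:
  t⁵+t⁴-46t³-58t²+60t-1008 = (t²-4t-18)(t³+5t²-8t+42) + (-42t²+84t-252)
  t³+5t²-8t+42 = (-(1/42)t-1/6)(-42t²+84t-252) + (0)
Last nonzero remainder: -42t²+84t-252. Dividing through by -42 gives the monic gcd t²-2t+6.

t²-2t+6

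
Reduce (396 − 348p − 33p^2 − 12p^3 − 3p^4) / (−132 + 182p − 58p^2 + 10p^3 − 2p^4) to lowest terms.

By polynomial division,
  −3p^4 − 12p^3 − 33p^2 − 348p + 396 = (3/2)(−2p^4 + 10p^3 − 58p^2 + 182p − 132) + (−27p^3 + 54p^2 − 621p + 594)
  −2p^4 + 10p^3 − 58p^2 + 182p − 132 = ((2/27)p − 2/9)(−27p^3 + 54p^2 − 621p + 594) + (0)
Last nonzero remainder: −27p^3 + 54p^2 − 621p + 594. Dividing through by −27 gives the monic gcd p^3 − 2p^2 + 23p − 22.
Cancel p^3 − 2p^2 + 23p − 22 from numerator and denominator to get the reduced form.

(18 + 3p)/(−6 + 2p)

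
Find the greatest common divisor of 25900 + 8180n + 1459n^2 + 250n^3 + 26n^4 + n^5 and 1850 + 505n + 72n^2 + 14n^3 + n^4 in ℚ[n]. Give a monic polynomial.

370 + 27n + 9n^2 + n^3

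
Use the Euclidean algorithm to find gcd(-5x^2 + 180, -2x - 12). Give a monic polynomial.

x + 6

Repeated division with remainder:
  -5x^2 + 180 = ((5/2)x - 15)(-2x - 12) + (0)
Last nonzero remainder: -2x - 12. Dividing through by -2 gives the monic gcd x + 6.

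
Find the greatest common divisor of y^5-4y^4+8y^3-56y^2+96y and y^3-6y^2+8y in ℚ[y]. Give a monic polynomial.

y^3-6y^2+8y

By polynomial division,
  y^5-4y^4+8y^3-56y^2+96y = (y^2+2y+12)(y^3-6y^2+8y) + (0)
The last nonzero remainder y^3-6y^2+8y is already monic.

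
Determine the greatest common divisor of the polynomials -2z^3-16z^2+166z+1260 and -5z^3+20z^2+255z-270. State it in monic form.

z-9

By polynomial division,
  -2z^3-16z^2+166z+1260 = (2/5)(-5z^3+20z^2+255z-270) + (-24z^2+64z+1368)
  -5z^3+20z^2+255z-270 = ((5/24)z-5/18)(-24z^2+64z+1368) + (-(110/9)z+110)
  -24z^2+64z+1368 = ((108/55)z+684/55)(-(110/9)z+110) + (0)
Last nonzero remainder: -(110/9)z+110. Dividing through by -110/9 gives the monic gcd z-9.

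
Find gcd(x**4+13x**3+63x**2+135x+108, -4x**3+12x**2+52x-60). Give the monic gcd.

x+3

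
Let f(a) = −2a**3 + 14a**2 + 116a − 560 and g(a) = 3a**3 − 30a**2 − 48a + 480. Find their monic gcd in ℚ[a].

a**2 − 14a + 40

Apply the Euclidean algorithm:
  −2a**3 + 14a**2 + 116a − 560 = (−2/3)(3a**3 − 30a**2 − 48a + 480) + (−6a**2 + 84a − 240)
  3a**3 − 30a**2 − 48a + 480 = (−(1/2)a − 2)(−6a**2 + 84a − 240) + (0)
Last nonzero remainder: −6a**2 + 84a − 240. Dividing through by −6 gives the monic gcd a**2 − 14a + 40.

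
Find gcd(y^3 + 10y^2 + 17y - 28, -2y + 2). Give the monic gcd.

Apply the Euclidean algorithm:
  y^3 + 10y^2 + 17y - 28 = (-(1/2)y^2 - (11/2)y - 14)(-2y + 2) + (0)
Last nonzero remainder: -2y + 2. Dividing through by -2 gives the monic gcd y - 1.

y - 1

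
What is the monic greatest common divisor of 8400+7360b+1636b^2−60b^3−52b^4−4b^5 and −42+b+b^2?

Apply the Euclidean algorithm:
  −4b^5−52b^4−60b^3+1636b^2+7360b+8400 = (−4b^3−48b^2−180b−200)(b^2+b−42) + (0)
The last nonzero remainder b^2+b−42 is already monic.

−42+b+b^2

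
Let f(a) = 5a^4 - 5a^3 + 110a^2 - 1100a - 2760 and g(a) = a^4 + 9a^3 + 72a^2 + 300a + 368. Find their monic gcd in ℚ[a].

a^3 + 5a^2 + 52a + 92

Euclidean algorithm in ℚ[a]:
  5a^4 - 5a^3 + 110a^2 - 1100a - 2760 = (5)(a^4 + 9a^3 + 72a^2 + 300a + 368) + (-50a^3 - 250a^2 - 2600a - 4600)
  a^4 + 9a^3 + 72a^2 + 300a + 368 = (-(1/50)a - 2/25)(-50a^3 - 250a^2 - 2600a - 4600) + (0)
Last nonzero remainder: -50a^3 - 250a^2 - 2600a - 4600. Dividing through by -50 gives the monic gcd a^3 + 5a^2 + 52a + 92.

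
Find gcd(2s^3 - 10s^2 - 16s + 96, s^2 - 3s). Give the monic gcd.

1

Apply the Euclidean algorithm:
  2s^3 - 10s^2 - 16s + 96 = (2s - 4)(s^2 - 3s) + (-28s + 96)
  s^2 - 3s = (-(1/28)s - 3/196)(-28s + 96) + (72/49)
  -28s + 96 = (-(343/18)s + 196/3)(72/49) + (0)
The last nonzero remainder is the constant 72/49, so the polynomials are coprime and gcd = 1.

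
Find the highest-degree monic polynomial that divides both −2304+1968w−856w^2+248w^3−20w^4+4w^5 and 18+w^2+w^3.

Repeated division with remainder:
  4w^5−20w^4+248w^3−856w^2+1968w−2304 = (4w^2−24w+272)(w^3+w^2+18) + (−1200w^2+2400w−7200)
  w^3+w^2+18 = (−(1/1200)w−1/400)(−1200w^2+2400w−7200) + (0)
Last nonzero remainder: −1200w^2+2400w−7200. Dividing through by −1200 gives the monic gcd w^2−2w+6.

6−2w+w^2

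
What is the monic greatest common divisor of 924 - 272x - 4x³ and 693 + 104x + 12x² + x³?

77 + 3x + x²

Euclidean algorithm in ℚ[x]:
  -4x³ - 272x + 924 = (-4)(x³ + 12x² + 104x + 693) + (48x² + 144x + 3696)
  x³ + 12x² + 104x + 693 = ((1/48)x + 3/16)(48x² + 144x + 3696) + (0)
Last nonzero remainder: 48x² + 144x + 3696. Dividing through by 48 gives the monic gcd x² + 3x + 77.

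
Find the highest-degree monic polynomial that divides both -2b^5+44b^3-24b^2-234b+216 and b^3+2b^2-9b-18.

b^2-9

Apply the Euclidean algorithm:
  -2b^5+44b^3-24b^2-234b+216 = (-2b^2+4b+18)(b^3+2b^2-9b-18) + (-60b^2+540)
  b^3+2b^2-9b-18 = (-(1/60)b-1/30)(-60b^2+540) + (0)
Last nonzero remainder: -60b^2+540. Dividing through by -60 gives the monic gcd b^2-9.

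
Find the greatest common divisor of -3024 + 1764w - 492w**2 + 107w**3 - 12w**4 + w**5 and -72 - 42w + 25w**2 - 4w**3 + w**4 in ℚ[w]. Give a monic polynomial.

By polynomial division,
  w**5 - 12w**4 + 107w**3 - 492w**2 + 1764w - 3024 = (w - 8)(w**4 - 4w**3 + 25w**2 - 42w - 72) + (50w**3 - 250w**2 + 1500w - 3600)
  w**4 - 4w**3 + 25w**2 - 42w - 72 = ((1/50)w + 1/50)(50w**3 - 250w**2 + 1500w - 3600) + (0)
Last nonzero remainder: 50w**3 - 250w**2 + 1500w - 3600. Dividing through by 50 gives the monic gcd w**3 - 5w**2 + 30w - 72.

-72 + 30w - 5w**2 + w**3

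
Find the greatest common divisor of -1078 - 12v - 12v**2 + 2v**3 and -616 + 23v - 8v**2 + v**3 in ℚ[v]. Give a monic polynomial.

-11 + v

Euclidean algorithm in ℚ[v]:
  2v**3 - 12v**2 - 12v - 1078 = (2)(v**3 - 8v**2 + 23v - 616) + (4v**2 - 58v + 154)
  v**3 - 8v**2 + 23v - 616 = ((1/4)v + 13/8)(4v**2 - 58v + 154) + ((315/4)v - 3465/4)
  4v**2 - 58v + 154 = ((16/315)v - 8/45)((315/4)v - 3465/4) + (0)
Last nonzero remainder: (315/4)v - 3465/4. Dividing through by 315/4 gives the monic gcd v - 11.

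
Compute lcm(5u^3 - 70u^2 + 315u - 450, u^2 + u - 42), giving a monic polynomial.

By polynomial division,
  5u^3 - 70u^2 + 315u - 450 = (5u - 75)(u^2 + u - 42) + (600u - 3600)
  u^2 + u - 42 = ((1/600)u + 7/600)(600u - 3600) + (0)
Last nonzero remainder: 600u - 3600. Dividing through by 600 gives the monic gcd u - 6.
Then lcm(f, g) = f·g / gcd(f, g); expanding and making the result monic gives the answer.

u^4 - 7u^3 - 35u^2 + 351u - 630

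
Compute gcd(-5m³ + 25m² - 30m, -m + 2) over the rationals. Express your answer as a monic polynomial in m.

m - 2

By polynomial division,
  -5m³ + 25m² - 30m = (5m² - 15m)(-m + 2) + (0)
Last nonzero remainder: -m + 2. Dividing through by -1 gives the monic gcd m - 2.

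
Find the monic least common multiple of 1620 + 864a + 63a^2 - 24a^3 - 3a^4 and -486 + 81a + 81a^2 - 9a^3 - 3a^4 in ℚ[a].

-4860 + 648a + 999a^2 - 90a^3 - 60a^4 + 2a^5 + a^6

By polynomial division,
  -3a^4 - 24a^3 + 63a^2 + 864a + 1620 = (-3a^4 - 9a^3 + 81a^2 + 81a - 486) + (-15a^3 - 18a^2 + 783a + 2106)
  -3a^4 - 9a^3 + 81a^2 + 81a - 486 = ((1/5)a + 9/25)(-15a^3 - 18a^2 + 783a + 2106) + (-(1728/25)a^2 - (15552/25)a - 31104/25)
  -15a^3 - 18a^2 + 783a + 2106 = ((125/576)a - 325/192)(-(1728/25)a^2 - (15552/25)a - 31104/25) + (0)
Last nonzero remainder: -(1728/25)a^2 - (15552/25)a - 31104/25. Dividing through by -1728/25 gives the monic gcd a^2 + 9a + 18.
Then lcm(f, g) = f·g / gcd(f, g); expanding and making the result monic gives the answer.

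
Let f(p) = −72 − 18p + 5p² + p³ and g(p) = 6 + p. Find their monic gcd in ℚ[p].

6 + p

Euclidean algorithm in ℚ[p]:
  p³ + 5p² − 18p − 72 = (p² − p − 12)(p + 6) + (0)
The last nonzero remainder p + 6 is already monic.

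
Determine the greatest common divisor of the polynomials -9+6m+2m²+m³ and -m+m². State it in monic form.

-1+m

Repeated division with remainder:
  m³+2m²+6m-9 = (m+3)(m²-m) + (9m-9)
  m²-m = ((1/9)m)(9m-9) + (0)
Last nonzero remainder: 9m-9. Dividing through by 9 gives the monic gcd m-1.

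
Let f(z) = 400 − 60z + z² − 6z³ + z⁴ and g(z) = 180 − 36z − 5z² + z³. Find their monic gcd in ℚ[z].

Apply the Euclidean algorithm:
  z⁴ − 6z³ + z² − 60z + 400 = (z − 1)(z³ − 5z² − 36z + 180) + (32z² − 276z + 580)
  z³ − 5z² − 36z + 180 = ((1/32)z + 29/256)(32z² − 276z + 580) + (−(1463/64)z + 7315/64)
  32z² − 276z + 580 = (−(2048/1463)z + 7424/1463)(−(1463/64)z + 7315/64) + (0)
Last nonzero remainder: −(1463/64)z + 7315/64. Dividing through by −1463/64 gives the monic gcd z − 5.

−5 + z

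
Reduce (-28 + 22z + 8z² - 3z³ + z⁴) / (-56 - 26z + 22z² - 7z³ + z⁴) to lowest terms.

Euclidean algorithm in ℚ[z]:
  z⁴ - 3z³ + 8z² + 22z - 28 = (z⁴ - 7z³ + 22z² - 26z - 56) + (4z³ - 14z² + 48z + 28)
  z⁴ - 7z³ + 22z² - 26z - 56 = ((1/4)z - 7/8)(4z³ - 14z² + 48z + 28) + (-(9/4)z² + 9z - 63/2)
  4z³ - 14z² + 48z + 28 = (-(16/9)z - 8/9)(-(9/4)z² + 9z - 63/2) + (0)
Last nonzero remainder: -(9/4)z² + 9z - 63/2. Dividing through by -9/4 gives the monic gcd z² - 4z + 14.
Cancel z² - 4z + 14 from numerator and denominator to get the reduced form.

(-2 + z + z²)/(-4 - 3z + z²)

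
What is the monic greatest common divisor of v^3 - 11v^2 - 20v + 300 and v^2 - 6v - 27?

By polynomial division,
  v^3 - 11v^2 - 20v + 300 = (v - 5)(v^2 - 6v - 27) + (-23v + 165)
  v^2 - 6v - 27 = (-(1/23)v - 27/529)(-23v + 165) + (-9828/529)
  -23v + 165 = ((12167/9828)v - 29095/3276)(-9828/529) + (0)
The last nonzero remainder is the constant -9828/529, so the polynomials are coprime and gcd = 1.

1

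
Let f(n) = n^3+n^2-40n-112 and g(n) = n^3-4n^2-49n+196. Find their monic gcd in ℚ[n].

n-7

Euclidean algorithm in ℚ[n]:
  n^3+n^2-40n-112 = (n^3-4n^2-49n+196) + (5n^2+9n-308)
  n^3-4n^2-49n+196 = ((1/5)n-29/25)(5n^2+9n-308) + ((576/25)n-4032/25)
  5n^2+9n-308 = ((125/576)n+275/144)((576/25)n-4032/25) + (0)
Last nonzero remainder: (576/25)n-4032/25. Dividing through by 576/25 gives the monic gcd n-7.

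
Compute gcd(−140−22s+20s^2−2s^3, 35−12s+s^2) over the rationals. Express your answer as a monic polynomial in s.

35−12s+s^2

Apply the Euclidean algorithm:
  −2s^3+20s^2−22s−140 = (−2s−4)(s^2−12s+35) + (0)
The last nonzero remainder s^2−12s+35 is already monic.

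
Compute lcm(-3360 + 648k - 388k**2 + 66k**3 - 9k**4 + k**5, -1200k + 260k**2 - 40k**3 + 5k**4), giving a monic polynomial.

20160k - 7248k**2 + 2976k**3 - 784k**4 + 120k**5 - 15k**6 + k**7

Apply the Euclidean algorithm:
  k**5 - 9k**4 + 66k**3 - 388k**2 + 648k - 3360 = ((1/5)k - 1/5)(5k**4 - 40k**3 + 260k**2 - 1200k) + (6k**3 - 96k**2 + 408k - 3360)
  5k**4 - 40k**3 + 260k**2 - 1200k = ((5/6)k + 20/3)(6k**3 - 96k**2 + 408k - 3360) + (560k**2 - 1120k + 22400)
  6k**3 - 96k**2 + 408k - 3360 = ((3/280)k - 3/20)(560k**2 - 1120k + 22400) + (0)
Last nonzero remainder: 560k**2 - 1120k + 22400. Dividing through by 560 gives the monic gcd k**2 - 2k + 40.
Then lcm(f, g) = f·g / gcd(f, g); expanding and making the result monic gives the answer.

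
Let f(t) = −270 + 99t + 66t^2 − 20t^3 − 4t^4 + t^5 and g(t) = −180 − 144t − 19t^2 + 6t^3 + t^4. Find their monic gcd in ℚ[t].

−15 − 2t + t^2

Apply the Euclidean algorithm:
  t^5 − 4t^4 − 20t^3 + 66t^2 + 99t − 270 = (t − 10)(t^4 + 6t^3 − 19t^2 − 144t − 180) + (59t^3 + 20t^2 − 1161t − 2070)
  t^4 + 6t^3 − 19t^2 − 144t − 180 = ((1/59)t + 334/3481)(59t^3 + 20t^2 − 1161t − 2070) + (−(4320/3481)t^2 + (8640/3481)t + 64800/3481)
  59t^3 + 20t^2 − 1161t − 2070 = (−(205379/4320)t − 80063/720)(−(4320/3481)t^2 + (8640/3481)t + 64800/3481) + (0)
Last nonzero remainder: −(4320/3481)t^2 + (8640/3481)t + 64800/3481. Dividing through by −4320/3481 gives the monic gcd t^2 − 2t − 15.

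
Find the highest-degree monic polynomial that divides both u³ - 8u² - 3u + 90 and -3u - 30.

1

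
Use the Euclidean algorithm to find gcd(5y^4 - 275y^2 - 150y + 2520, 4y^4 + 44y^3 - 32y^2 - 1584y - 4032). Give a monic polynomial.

Apply the Euclidean algorithm:
  5y^4 - 275y^2 - 150y + 2520 = (5/4)(4y^4 + 44y^3 - 32y^2 - 1584y - 4032) + (-55y^3 - 235y^2 + 1830y + 7560)
  4y^4 + 44y^3 - 32y^2 - 1584y - 4032 = (-(4/55)y - 296/605)(-55y^3 - 235y^2 + 1830y + 7560) + (-(1680/121)y^2 - (16800/121)y - 40320/121)
  -55y^3 - 235y^2 + 1830y + 7560 = ((1331/336)y - 363/16)(-(1680/121)y^2 - (16800/121)y - 40320/121) + (0)
Last nonzero remainder: -(1680/121)y^2 - (16800/121)y - 40320/121. Dividing through by -1680/121 gives the monic gcd y^2 + 10y + 24.

y^2 + 10y + 24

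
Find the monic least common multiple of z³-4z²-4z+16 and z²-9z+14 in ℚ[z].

z⁴-11z³+24z²+44z-112

By polynomial division,
  z³-4z²-4z+16 = (z+5)(z²-9z+14) + (27z-54)
  z²-9z+14 = ((1/27)z-7/27)(27z-54) + (0)
Last nonzero remainder: 27z-54. Dividing through by 27 gives the monic gcd z-2.
Then lcm(f, g) = f·g / gcd(f, g); expanding and making the result monic gives the answer.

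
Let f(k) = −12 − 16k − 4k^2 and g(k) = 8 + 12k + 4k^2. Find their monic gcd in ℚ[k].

By polynomial division,
  −4k^2 − 16k − 12 = (−1)(4k^2 + 12k + 8) + (−4k − 4)
  4k^2 + 12k + 8 = (−k − 2)(−4k − 4) + (0)
Last nonzero remainder: −4k − 4. Dividing through by −4 gives the monic gcd k + 1.

1 + k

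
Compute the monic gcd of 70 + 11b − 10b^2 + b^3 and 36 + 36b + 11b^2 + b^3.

By polynomial division,
  b^3 − 10b^2 + 11b + 70 = (b^3 + 11b^2 + 36b + 36) + (−21b^2 − 25b + 34)
  b^3 + 11b^2 + 36b + 36 = (−(1/21)b − 206/441)(−21b^2 − 25b + 34) + ((11440/441)b + 22880/441)
  −21b^2 − 25b + 34 = (−(9261/11440)b + 7497/11440)((11440/441)b + 22880/441) + (0)
Last nonzero remainder: (11440/441)b + 22880/441. Dividing through by 11440/441 gives the monic gcd b + 2.

2 + b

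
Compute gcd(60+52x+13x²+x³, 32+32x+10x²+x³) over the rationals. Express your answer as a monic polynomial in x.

Apply the Euclidean algorithm:
  x³+13x²+52x+60 = (x³+10x²+32x+32) + (3x²+20x+28)
  x³+10x²+32x+32 = ((1/3)x+10/9)(3x²+20x+28) + ((4/9)x+8/9)
  3x²+20x+28 = ((27/4)x+63/2)((4/9)x+8/9) + (0)
Last nonzero remainder: (4/9)x+8/9. Dividing through by 4/9 gives the monic gcd x+2.

2+x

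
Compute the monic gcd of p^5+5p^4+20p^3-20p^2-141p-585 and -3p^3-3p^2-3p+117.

Repeated division with remainder:
  p^5+5p^4+20p^3-20p^2-141p-585 = (-(1/3)p^2-(4/3)p-5)(-3p^3-3p^2-3p+117) + (0)
Last nonzero remainder: -3p^3-3p^2-3p+117. Dividing through by -3 gives the monic gcd p^3+p^2+p-39.

p^3+p^2+p-39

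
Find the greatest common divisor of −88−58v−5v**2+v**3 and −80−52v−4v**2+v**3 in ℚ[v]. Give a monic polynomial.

Apply the Euclidean algorithm:
  v**3−5v**2−58v−88 = (v**3−4v**2−52v−80) + (−v**2−6v−8)
  v**3−4v**2−52v−80 = (−v+10)(−v**2−6v−8) + (0)
Last nonzero remainder: −v**2−6v−8. Dividing through by −1 gives the monic gcd v**2+6v+8.

8+6v+v**2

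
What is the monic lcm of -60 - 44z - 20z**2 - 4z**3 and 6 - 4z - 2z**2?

-15 + 4z + 6z**2 + 4z**3 + z**4

Apply the Euclidean algorithm:
  -4z**3 - 20z**2 - 44z - 60 = (2z + 6)(-2z**2 - 4z + 6) + (-32z - 96)
  -2z**2 - 4z + 6 = ((1/16)z - 1/16)(-32z - 96) + (0)
Last nonzero remainder: -32z - 96. Dividing through by -32 gives the monic gcd z + 3.
Then lcm(f, g) = f·g / gcd(f, g); expanding and making the result monic gives the answer.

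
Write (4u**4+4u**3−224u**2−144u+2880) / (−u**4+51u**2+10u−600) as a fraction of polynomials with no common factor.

(−4u−24)/(u+5)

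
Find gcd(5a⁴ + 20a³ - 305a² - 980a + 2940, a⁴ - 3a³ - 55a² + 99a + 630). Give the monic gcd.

Apply the Euclidean algorithm:
  5a⁴ + 20a³ - 305a² - 980a + 2940 = (5)(a⁴ - 3a³ - 55a² + 99a + 630) + (35a³ - 30a² - 1475a - 210)
  a⁴ - 3a³ - 55a² + 99a + 630 = ((1/35)a - 3/49)(35a³ - 30a² - 1475a - 210) + (-(720/49)a² + (720/49)a + 4320/7)
  35a³ - 30a² - 1475a - 210 = (-(343/144)a - 49/144)(-(720/49)a² + (720/49)a + 4320/7) + (0)
Last nonzero remainder: -(720/49)a² + (720/49)a + 4320/7. Dividing through by -720/49 gives the monic gcd a² - a - 42.

a² - a - 42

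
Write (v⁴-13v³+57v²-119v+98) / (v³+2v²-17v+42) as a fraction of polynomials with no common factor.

Euclidean algorithm in ℚ[v]:
  v⁴-13v³+57v²-119v+98 = (v-15)(v³+2v²-17v+42) + (104v²-416v+728)
  v³+2v²-17v+42 = ((1/104)v+3/52)(104v²-416v+728) + (0)
Last nonzero remainder: 104v²-416v+728. Dividing through by 104 gives the monic gcd v²-4v+7.
Cancel v²-4v+7 from numerator and denominator to get the reduced form.

(v²-9v+14)/(v+6)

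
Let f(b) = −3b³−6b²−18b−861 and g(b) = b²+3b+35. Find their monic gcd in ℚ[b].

1

Euclidean algorithm in ℚ[b]:
  −3b³−6b²−18b−861 = (−3b+3)(b²+3b+35) + (78b−966)
  b²+3b+35 = ((1/78)b+100/507)(78b−966) + (38115/169)
  78b−966 = ((4394/12705)b−7774/1815)(38115/169) + (0)
The last nonzero remainder is the constant 38115/169, so the polynomials are coprime and gcd = 1.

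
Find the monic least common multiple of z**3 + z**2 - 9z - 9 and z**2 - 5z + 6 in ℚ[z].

z**4 - z**3 - 11z**2 + 9z + 18

Euclidean algorithm in ℚ[z]:
  z**3 + z**2 - 9z - 9 = (z + 6)(z**2 - 5z + 6) + (15z - 45)
  z**2 - 5z + 6 = ((1/15)z - 2/15)(15z - 45) + (0)
Last nonzero remainder: 15z - 45. Dividing through by 15 gives the monic gcd z - 3.
Then lcm(f, g) = f·g / gcd(f, g); expanding and making the result monic gives the answer.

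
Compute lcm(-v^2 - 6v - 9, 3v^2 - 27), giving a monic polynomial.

By polynomial division,
  -v^2 - 6v - 9 = (-1/3)(3v^2 - 27) + (-6v - 18)
  3v^2 - 27 = (-(1/2)v + 3/2)(-6v - 18) + (0)
Last nonzero remainder: -6v - 18. Dividing through by -6 gives the monic gcd v + 3.
Then lcm(f, g) = f·g / gcd(f, g); expanding and making the result monic gives the answer.

v^3 + 3v^2 - 9v - 27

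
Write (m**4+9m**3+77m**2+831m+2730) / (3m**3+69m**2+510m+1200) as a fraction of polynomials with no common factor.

(m**3+4m**2+57m+546)/(3m**2+54m+240)

Apply the Euclidean algorithm:
  m**4+9m**3+77m**2+831m+2730 = ((1/3)m-14/3)(3m**3+69m**2+510m+1200) + (229m**2+2811m+8330)
  3m**3+69m**2+510m+1200 = ((3/229)m+7368/52441)(229m**2+2811m+8330) + ((310752/52441)m+1553760/52441)
  229m**2+2811m+8330 = ((12008989/310752)m+43683353/155376)((310752/52441)m+1553760/52441) + (0)
Last nonzero remainder: (310752/52441)m+1553760/52441. Dividing through by 310752/52441 gives the monic gcd m+5.
Cancel m+5 from numerator and denominator to get the reduced form.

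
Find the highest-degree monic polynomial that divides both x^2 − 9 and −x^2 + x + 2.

1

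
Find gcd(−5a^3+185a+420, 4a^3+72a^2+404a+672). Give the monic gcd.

a+3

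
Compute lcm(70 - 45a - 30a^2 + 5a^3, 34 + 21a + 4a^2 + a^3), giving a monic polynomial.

Repeated division with remainder:
  5a^3 - 30a^2 - 45a + 70 = (5)(a^3 + 4a^2 + 21a + 34) + (-50a^2 - 150a - 100)
  a^3 + 4a^2 + 21a + 34 = (-(1/50)a - 1/50)(-50a^2 - 150a - 100) + (16a + 32)
  -50a^2 - 150a - 100 = (-(25/8)a - 25/8)(16a + 32) + (0)
Last nonzero remainder: 16a + 32. Dividing through by 16 gives the monic gcd a + 2.
Then lcm(f, g) = f·g / gcd(f, g); expanding and making the result monic gives the answer.

238 - 125a - 106a^2 - 4a^3 - 4a^4 + a^5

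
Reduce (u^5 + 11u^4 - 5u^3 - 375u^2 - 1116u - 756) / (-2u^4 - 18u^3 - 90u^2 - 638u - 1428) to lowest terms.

(-u^3 - u^2 + 36u + 36)/(2u^2 - 2u + 68)

By polynomial division,
  u^5 + 11u^4 - 5u^3 - 375u^2 - 1116u - 756 = (-(1/2)u - 1)(-2u^4 - 18u^3 - 90u^2 - 638u - 1428) + (-68u^3 - 784u^2 - 2468u - 2184)
  -2u^4 - 18u^3 - 90u^2 - 638u - 1428 = ((1/34)u - 43/578)(-68u^3 - 784u^2 - 2468u - 2184) + (-(21888/289)u^2 - (218880/289)u - 459648/289)
  -68u^3 - 784u^2 - 2468u - 2184 = ((4913/5472)u + 3757/2736)(-(21888/289)u^2 - (218880/289)u - 459648/289) + (0)
Last nonzero remainder: -(21888/289)u^2 - (218880/289)u - 459648/289. Dividing through by -21888/289 gives the monic gcd u^2 + 10u + 21.
Cancel u^2 + 10u + 21 from numerator and denominator to get the reduced form.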